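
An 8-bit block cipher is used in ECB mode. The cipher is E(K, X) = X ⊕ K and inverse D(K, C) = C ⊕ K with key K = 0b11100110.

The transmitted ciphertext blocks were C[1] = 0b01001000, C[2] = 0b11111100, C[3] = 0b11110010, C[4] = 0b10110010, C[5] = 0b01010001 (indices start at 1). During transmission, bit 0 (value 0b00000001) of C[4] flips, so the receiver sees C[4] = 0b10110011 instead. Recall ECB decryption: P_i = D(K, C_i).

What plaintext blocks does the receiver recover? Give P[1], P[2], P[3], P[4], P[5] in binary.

P[1] = 0b10101110, P[2] = 0b00011010, P[3] = 0b00010100, P[4] = 0b01010101, P[5] = 0b10110111

Only C[4] changed, to 0b10110011. In ECB, a change in C_i affects only P_i. Decrypting the received ciphertext:
P[1]: D(K, 0b01001000) = 0b10101110.
P[2]: D(K, 0b11111100) = 0b00011010.
P[3]: D(K, 0b11110010) = 0b00010100.
P[4]: D(K, 0b10110011) = 0b01010101.
P[5]: D(K, 0b01010001) = 0b10110111.
Blocks that differ from the original plaintext: P[4].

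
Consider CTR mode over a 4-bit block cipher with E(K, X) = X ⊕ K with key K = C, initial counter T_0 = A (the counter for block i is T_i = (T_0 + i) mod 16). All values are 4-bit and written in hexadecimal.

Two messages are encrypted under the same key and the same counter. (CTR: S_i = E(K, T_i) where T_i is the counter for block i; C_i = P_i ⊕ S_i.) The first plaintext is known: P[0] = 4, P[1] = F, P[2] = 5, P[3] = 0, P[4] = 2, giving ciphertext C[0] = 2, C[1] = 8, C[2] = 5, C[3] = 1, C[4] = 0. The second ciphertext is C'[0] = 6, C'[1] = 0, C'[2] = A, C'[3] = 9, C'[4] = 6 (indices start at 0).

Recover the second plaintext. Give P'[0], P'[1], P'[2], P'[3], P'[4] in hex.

In CTR with a reused counter, both messages share the same keystream S_i, so C_i ⊕ C'_i = P_i ⊕ P'_i and thus P'_i = P_i ⊕ C_i ⊕ C'_i.
P'[0]: 4 ⊕ 2 ⊕ 6 = 0.
P'[1]: F ⊕ 8 ⊕ 0 = 7.
P'[2]: 5 ⊕ 5 ⊕ A = A.
P'[3]: 0 ⊕ 1 ⊕ 9 = 8.
P'[4]: 2 ⊕ 0 ⊕ 6 = 4.

P'[0] = 0, P'[1] = 7, P'[2] = A, P'[3] = 8, P'[4] = 4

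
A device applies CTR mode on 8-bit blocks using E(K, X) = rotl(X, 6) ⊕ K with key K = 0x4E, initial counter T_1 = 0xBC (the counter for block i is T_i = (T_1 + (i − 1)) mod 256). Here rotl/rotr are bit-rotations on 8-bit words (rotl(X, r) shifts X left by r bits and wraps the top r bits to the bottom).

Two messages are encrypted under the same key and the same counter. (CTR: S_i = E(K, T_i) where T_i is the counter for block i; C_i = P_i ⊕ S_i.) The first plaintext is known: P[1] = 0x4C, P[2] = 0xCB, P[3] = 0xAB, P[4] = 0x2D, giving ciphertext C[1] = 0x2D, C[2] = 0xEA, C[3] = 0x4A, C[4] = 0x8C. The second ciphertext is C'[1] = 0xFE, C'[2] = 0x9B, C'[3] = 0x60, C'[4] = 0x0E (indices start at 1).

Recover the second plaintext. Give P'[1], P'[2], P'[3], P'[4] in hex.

In CTR with a reused counter, both messages share the same keystream S_i, so C_i ⊕ C'_i = P_i ⊕ P'_i and thus P'_i = P_i ⊕ C_i ⊕ C'_i.
P'[1]: 0x4C ⊕ 0x2D ⊕ 0xFE = 0x9F.
P'[2]: 0xCB ⊕ 0xEA ⊕ 0x9B = 0xBA.
P'[3]: 0xAB ⊕ 0x4A ⊕ 0x60 = 0x81.
P'[4]: 0x2D ⊕ 0x8C ⊕ 0x0E = 0xAF.

P'[1] = 0x9F, P'[2] = 0xBA, P'[3] = 0x81, P'[4] = 0xAF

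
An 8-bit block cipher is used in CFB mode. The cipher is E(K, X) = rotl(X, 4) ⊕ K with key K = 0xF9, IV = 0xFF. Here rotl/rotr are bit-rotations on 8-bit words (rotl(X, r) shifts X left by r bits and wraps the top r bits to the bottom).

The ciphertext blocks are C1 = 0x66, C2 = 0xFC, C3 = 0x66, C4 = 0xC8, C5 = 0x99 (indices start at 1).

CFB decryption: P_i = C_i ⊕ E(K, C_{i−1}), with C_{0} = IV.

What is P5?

P5 = 0xEC

P5: E(K, 0xC8) = 0x75; 0x99 ⊕ 0x75 = 0xEC.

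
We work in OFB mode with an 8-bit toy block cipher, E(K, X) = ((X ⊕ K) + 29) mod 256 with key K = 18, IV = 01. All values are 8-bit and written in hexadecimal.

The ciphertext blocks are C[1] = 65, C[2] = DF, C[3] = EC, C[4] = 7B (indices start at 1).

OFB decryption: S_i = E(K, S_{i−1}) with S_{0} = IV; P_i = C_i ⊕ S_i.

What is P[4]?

P[4] = 7E

P[1]: S = E(K, 01) = 42; 65 ⊕ 42 = 27.
P[2]: S = E(K, 42) = 83; DF ⊕ 83 = 5C.
P[3]: S = E(K, 83) = C4; EC ⊕ C4 = 28.
P[4]: S = E(K, C4) = 05; 7B ⊕ 05 = 7E.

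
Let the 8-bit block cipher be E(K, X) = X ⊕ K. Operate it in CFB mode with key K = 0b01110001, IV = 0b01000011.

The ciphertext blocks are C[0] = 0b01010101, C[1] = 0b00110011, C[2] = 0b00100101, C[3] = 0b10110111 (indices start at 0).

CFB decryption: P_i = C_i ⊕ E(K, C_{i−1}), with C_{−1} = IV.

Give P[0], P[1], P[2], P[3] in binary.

P[0] = 0b01100111, P[1] = 0b00010111, P[2] = 0b01100111, P[3] = 0b11100011

P[0]: E(K, 0b01000011) = 0b00110010; 0b01010101 ⊕ 0b00110010 = 0b01100111.
P[1]: E(K, 0b01010101) = 0b00100100; 0b00110011 ⊕ 0b00100100 = 0b00010111.
P[2]: E(K, 0b00110011) = 0b01000010; 0b00100101 ⊕ 0b01000010 = 0b01100111.
P[3]: E(K, 0b00100101) = 0b01010100; 0b10110111 ⊕ 0b01010100 = 0b11100011.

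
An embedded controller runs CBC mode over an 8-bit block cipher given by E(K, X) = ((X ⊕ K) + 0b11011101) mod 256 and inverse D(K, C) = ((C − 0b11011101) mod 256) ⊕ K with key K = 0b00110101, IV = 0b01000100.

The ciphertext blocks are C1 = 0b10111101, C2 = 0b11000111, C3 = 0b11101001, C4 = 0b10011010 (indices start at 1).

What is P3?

P3 = 0b11111110

CBC decryption: P_i = D(K, C_i) ⊕ C_{i−1}, with C_{0} = IV.
P3: D(K, 0b11101001) = 0b00111001; 0b00111001 ⊕ 0b11000111 = 0b11111110.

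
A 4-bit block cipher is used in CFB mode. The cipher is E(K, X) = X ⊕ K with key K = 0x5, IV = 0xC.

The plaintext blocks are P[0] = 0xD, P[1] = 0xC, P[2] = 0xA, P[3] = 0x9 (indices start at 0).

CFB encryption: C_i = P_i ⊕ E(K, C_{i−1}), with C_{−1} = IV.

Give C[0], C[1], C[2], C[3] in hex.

C[0] = 0x4, C[1] = 0xD, C[2] = 0x2, C[3] = 0xE

C[0]: E(K, 0xC) = 0x9; 0xD ⊕ 0x9 = 0x4.
C[1]: E(K, 0x4) = 0x1; 0xC ⊕ 0x1 = 0xD.
C[2]: E(K, 0xD) = 0x8; 0xA ⊕ 0x8 = 0x2.
C[3]: E(K, 0x2) = 0x7; 0x9 ⊕ 0x7 = 0xE.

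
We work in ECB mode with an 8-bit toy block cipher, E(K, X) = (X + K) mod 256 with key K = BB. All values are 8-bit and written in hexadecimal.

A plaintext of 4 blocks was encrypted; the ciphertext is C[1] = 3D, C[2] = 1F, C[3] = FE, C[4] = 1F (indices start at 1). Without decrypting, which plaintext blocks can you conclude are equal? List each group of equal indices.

ECB encrypts each block independently with the same key, so equal ciphertext blocks imply equal plaintext blocks.
C[2] = C[4] = 1F, so P[2] = P[4].

P[2] = P[4]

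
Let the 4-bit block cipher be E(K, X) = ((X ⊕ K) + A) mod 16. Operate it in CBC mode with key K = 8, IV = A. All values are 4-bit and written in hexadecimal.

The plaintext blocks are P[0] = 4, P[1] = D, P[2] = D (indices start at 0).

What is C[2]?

C[2] = 4

CBC encryption: C_i = E(K, P_i ⊕ C_{i−1}), with C_{−1} = IV.
C[0]: P[0] ⊕ A = E; E(K, E) = 0.
C[1]: P[1] ⊕ 0 = D; E(K, D) = F.
C[2]: P[2] ⊕ F = 2; E(K, 2) = 4.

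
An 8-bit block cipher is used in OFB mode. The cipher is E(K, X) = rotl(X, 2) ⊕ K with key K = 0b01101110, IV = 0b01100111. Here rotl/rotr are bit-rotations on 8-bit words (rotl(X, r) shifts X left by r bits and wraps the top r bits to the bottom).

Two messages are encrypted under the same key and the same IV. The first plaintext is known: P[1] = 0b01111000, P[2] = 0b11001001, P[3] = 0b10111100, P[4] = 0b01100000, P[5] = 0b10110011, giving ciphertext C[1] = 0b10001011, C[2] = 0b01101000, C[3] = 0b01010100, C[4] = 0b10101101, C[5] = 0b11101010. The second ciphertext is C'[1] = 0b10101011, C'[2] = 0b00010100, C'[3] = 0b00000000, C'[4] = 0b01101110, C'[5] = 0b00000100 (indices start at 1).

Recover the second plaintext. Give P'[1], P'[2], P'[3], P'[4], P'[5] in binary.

P'[1] = 0b01011000, P'[2] = 0b10110101, P'[3] = 0b11101000, P'[4] = 0b10100011, P'[5] = 0b01011101

In OFB with a reused IV, both messages share the same keystream S_i, so C_i ⊕ C'_i = P_i ⊕ P'_i and thus P'_i = P_i ⊕ C_i ⊕ C'_i.
P'[1]: 0b01111000 ⊕ 0b10001011 ⊕ 0b10101011 = 0b01011000.
P'[2]: 0b11001001 ⊕ 0b01101000 ⊕ 0b00010100 = 0b10110101.
P'[3]: 0b10111100 ⊕ 0b01010100 ⊕ 0b00000000 = 0b11101000.
P'[4]: 0b01100000 ⊕ 0b10101101 ⊕ 0b01101110 = 0b10100011.
P'[5]: 0b10110011 ⊕ 0b11101010 ⊕ 0b00000100 = 0b01011101.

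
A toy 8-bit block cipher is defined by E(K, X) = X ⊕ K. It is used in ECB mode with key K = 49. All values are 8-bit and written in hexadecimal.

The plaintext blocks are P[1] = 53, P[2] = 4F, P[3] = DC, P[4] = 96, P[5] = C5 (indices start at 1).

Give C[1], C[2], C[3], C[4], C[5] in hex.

ECB encryption: C_i = E(K, P_i).
C[1]: E(K, 53) = 1A.
C[2]: E(K, 4F) = 06.
C[3]: E(K, DC) = 95.
C[4]: E(K, 96) = DF.
C[5]: E(K, C5) = 8C.

C[1] = 1A, C[2] = 06, C[3] = 95, C[4] = DF, C[5] = 8C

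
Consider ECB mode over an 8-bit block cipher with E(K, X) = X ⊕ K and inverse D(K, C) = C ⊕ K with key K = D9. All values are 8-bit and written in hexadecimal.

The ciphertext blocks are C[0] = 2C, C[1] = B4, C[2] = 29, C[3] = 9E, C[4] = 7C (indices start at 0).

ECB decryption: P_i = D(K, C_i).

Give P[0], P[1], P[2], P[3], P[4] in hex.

P[0] = F5, P[1] = 6D, P[2] = F0, P[3] = 47, P[4] = A5

P[0]: D(K, 2C) = F5.
P[1]: D(K, B4) = 6D.
P[2]: D(K, 29) = F0.
P[3]: D(K, 9E) = 47.
P[4]: D(K, 7C) = A5.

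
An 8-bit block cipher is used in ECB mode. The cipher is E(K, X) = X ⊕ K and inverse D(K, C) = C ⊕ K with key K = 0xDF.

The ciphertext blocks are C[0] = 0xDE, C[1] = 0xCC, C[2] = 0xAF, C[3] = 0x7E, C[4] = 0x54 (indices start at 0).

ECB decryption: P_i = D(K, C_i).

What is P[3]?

P[3] = 0xA1

P[3]: D(K, 0x7E) = 0xA1.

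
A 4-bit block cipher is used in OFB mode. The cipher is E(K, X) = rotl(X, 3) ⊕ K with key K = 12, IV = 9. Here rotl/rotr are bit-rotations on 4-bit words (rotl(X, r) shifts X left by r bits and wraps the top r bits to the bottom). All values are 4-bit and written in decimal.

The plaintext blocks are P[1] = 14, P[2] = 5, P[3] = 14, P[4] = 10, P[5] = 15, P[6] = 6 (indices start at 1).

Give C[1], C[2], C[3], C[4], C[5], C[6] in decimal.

OFB encryption: S_i = E(K, S_{i−1}) with S_{0} = IV; C_i = P_i ⊕ S_i.
C[1]: S = E(K, 9) = 0; 14 ⊕ 0 = 14.
C[2]: S = E(K, 0) = 12; 5 ⊕ 12 = 9.
C[3]: S = E(K, 12) = 10; 14 ⊕ 10 = 4.
C[4]: S = E(K, 10) = 9; 10 ⊕ 9 = 3.
C[5]: S = E(K, 9) = 0; 15 ⊕ 0 = 15.
C[6]: S = E(K, 0) = 12; 6 ⊕ 12 = 10.

C[1] = 14, C[2] = 9, C[3] = 4, C[4] = 3, C[5] = 15, C[6] = 10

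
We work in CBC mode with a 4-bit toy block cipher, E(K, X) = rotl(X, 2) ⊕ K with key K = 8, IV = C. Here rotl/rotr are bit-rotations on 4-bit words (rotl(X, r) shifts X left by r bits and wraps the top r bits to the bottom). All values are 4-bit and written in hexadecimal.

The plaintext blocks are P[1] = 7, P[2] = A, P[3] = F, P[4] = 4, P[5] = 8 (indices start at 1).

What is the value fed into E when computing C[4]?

D

CBC encryption: C_i = E(K, P_i ⊕ C_{i−1}), with C_{0} = IV.
C[1]: P[1] ⊕ C = B; E(K, B) = 6.
C[2]: P[2] ⊕ 6 = C; E(K, C) = B.
C[3]: P[3] ⊕ B = 4; E(K, 4) = 9.
C[4]: P[4] ⊕ 9 = D; E(K, D) = F.
So the input to E for block [4] is D.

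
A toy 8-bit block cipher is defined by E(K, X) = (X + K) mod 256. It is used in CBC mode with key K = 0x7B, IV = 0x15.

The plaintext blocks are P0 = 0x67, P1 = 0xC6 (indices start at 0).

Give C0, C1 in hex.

C0 = 0xED, C1 = 0xA6

CBC encryption: C_i = E(K, P_i ⊕ C_{i−1}), with C_{−1} = IV.
C0: P0 ⊕ 0x15 = 0x72; E(K, 0x72) = 0xED.
C1: P1 ⊕ 0xED = 0x2B; E(K, 0x2B) = 0xA6.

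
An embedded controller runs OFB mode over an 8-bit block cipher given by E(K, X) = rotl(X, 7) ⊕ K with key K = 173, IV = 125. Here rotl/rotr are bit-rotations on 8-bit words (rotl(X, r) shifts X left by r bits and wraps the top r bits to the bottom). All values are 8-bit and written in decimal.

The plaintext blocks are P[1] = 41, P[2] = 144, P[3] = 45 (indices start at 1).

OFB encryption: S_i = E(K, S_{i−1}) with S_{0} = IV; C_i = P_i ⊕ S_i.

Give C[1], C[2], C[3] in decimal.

C[1] = 58, C[2] = 180, C[3] = 146

C[1]: S = E(K, 125) = 19; 41 ⊕ 19 = 58.
C[2]: S = E(K, 19) = 36; 144 ⊕ 36 = 180.
C[3]: S = E(K, 36) = 191; 45 ⊕ 191 = 146.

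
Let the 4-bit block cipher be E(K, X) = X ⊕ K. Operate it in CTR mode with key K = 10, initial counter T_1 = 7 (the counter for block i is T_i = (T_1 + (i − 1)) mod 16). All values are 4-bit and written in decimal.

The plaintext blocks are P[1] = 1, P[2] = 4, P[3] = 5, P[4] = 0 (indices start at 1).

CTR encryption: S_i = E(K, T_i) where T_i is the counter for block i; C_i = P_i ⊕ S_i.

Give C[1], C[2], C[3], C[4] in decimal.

C[1] = 12, C[2] = 6, C[3] = 6, C[4] = 0

C[1]: T = 7, S = E(K, T) = 13; 1 ⊕ 13 = 12.
C[2]: T = 8, S = E(K, T) = 2; 4 ⊕ 2 = 6.
C[3]: T = 9, S = E(K, T) = 3; 5 ⊕ 3 = 6.
C[4]: T = 10, S = E(K, T) = 0; 0 ⊕ 0 = 0.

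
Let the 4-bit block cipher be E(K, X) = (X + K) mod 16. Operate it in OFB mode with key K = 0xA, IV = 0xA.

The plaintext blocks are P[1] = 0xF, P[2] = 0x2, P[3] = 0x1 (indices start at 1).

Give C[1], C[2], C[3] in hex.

C[1] = 0xB, C[2] = 0xC, C[3] = 0x9

OFB encryption: S_i = E(K, S_{i−1}) with S_{0} = IV; C_i = P_i ⊕ S_i.
C[1]: S = E(K, 0xA) = 0x4; 0xF ⊕ 0x4 = 0xB.
C[2]: S = E(K, 0x4) = 0xE; 0x2 ⊕ 0xE = 0xC.
C[3]: S = E(K, 0xE) = 0x8; 0x1 ⊕ 0x8 = 0x9.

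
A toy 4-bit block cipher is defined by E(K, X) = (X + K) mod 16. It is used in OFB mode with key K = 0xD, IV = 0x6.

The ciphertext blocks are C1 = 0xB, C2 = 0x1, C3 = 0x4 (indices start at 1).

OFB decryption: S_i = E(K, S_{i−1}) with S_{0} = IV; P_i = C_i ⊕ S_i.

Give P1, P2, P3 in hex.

P1: S = E(K, 0x6) = 0x3; 0xB ⊕ 0x3 = 0x8.
P2: S = E(K, 0x3) = 0x0; 0x1 ⊕ 0x0 = 0x1.
P3: S = E(K, 0x0) = 0xD; 0x4 ⊕ 0xD = 0x9.

P1 = 0x8, P2 = 0x1, P3 = 0x9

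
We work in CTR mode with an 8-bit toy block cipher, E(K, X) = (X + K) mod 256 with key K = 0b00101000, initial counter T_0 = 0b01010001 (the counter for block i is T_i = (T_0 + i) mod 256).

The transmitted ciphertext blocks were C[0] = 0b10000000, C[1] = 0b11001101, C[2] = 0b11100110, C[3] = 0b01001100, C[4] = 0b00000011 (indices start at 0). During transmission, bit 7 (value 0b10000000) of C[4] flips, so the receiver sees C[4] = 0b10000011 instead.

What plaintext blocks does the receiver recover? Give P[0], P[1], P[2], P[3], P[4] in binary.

CTR decryption: S_i = E(K, T_i) where T_i is the counter for block i; P_i = C_i ⊕ S_i.
Only C[4] changed, to 0b10000011. In CTR, a change in C_i flips the same bit in P_i only; the keystream is unaffected. Decrypting the received ciphertext:
P[0]: T = 0b01010001, S = E(K, T) = 0b01111001; 0b10000000 ⊕ 0b01111001 = 0b11111001.
P[1]: T = 0b01010010, S = E(K, T) = 0b01111010; 0b11001101 ⊕ 0b01111010 = 0b10110111.
P[2]: T = 0b01010011, S = E(K, T) = 0b01111011; 0b11100110 ⊕ 0b01111011 = 0b10011101.
P[3]: T = 0b01010100, S = E(K, T) = 0b01111100; 0b01001100 ⊕ 0b01111100 = 0b00110000.
P[4]: T = 0b01010101, S = E(K, T) = 0b01111101; 0b10000011 ⊕ 0b01111101 = 0b11111110.
Blocks that differ from the original plaintext: P[4].

P[0] = 0b11111001, P[1] = 0b10110111, P[2] = 0b10011101, P[3] = 0b00110000, P[4] = 0b11111110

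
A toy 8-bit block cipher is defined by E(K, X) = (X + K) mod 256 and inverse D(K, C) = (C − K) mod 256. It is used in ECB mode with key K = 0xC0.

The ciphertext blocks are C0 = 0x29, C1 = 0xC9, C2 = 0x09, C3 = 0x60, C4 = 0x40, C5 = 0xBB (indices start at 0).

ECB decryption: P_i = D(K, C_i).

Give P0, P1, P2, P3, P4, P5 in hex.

P0: D(K, 0x29) = 0x69.
P1: D(K, 0xC9) = 0x09.
P2: D(K, 0x09) = 0x49.
P3: D(K, 0x60) = 0xA0.
P4: D(K, 0x40) = 0x80.
P5: D(K, 0xBB) = 0xFB.

P0 = 0x69, P1 = 0x09, P2 = 0x49, P3 = 0xA0, P4 = 0x80, P5 = 0xFB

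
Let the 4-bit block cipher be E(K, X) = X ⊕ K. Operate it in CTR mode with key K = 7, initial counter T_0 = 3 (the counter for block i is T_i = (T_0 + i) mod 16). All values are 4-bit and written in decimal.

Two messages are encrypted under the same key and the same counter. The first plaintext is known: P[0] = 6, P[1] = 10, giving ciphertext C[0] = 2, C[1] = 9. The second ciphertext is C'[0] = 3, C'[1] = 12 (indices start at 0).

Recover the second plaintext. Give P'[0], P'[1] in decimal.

In CTR with a reused counter, both messages share the same keystream S_i, so C_i ⊕ C'_i = P_i ⊕ P'_i and thus P'_i = P_i ⊕ C_i ⊕ C'_i.
P'[0]: 6 ⊕ 2 ⊕ 3 = 7.
P'[1]: 10 ⊕ 9 ⊕ 12 = 15.

P'[0] = 7, P'[1] = 15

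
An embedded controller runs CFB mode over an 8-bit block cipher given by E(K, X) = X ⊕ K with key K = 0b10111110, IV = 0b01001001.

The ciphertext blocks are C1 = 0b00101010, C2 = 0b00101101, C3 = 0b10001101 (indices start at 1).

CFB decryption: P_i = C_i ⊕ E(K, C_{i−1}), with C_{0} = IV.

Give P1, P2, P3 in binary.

P1: E(K, 0b01001001) = 0b11110111; 0b00101010 ⊕ 0b11110111 = 0b11011101.
P2: E(K, 0b00101010) = 0b10010100; 0b00101101 ⊕ 0b10010100 = 0b10111001.
P3: E(K, 0b00101101) = 0b10010011; 0b10001101 ⊕ 0b10010011 = 0b00011110.

P1 = 0b11011101, P2 = 0b10111001, P3 = 0b00011110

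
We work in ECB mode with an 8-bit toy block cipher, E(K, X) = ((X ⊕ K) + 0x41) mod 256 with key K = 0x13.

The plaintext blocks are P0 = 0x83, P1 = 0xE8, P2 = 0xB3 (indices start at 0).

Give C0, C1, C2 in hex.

C0 = 0xD1, C1 = 0x3C, C2 = 0xE1

ECB encryption: C_i = E(K, P_i).
C0: E(K, 0x83) = 0xD1.
C1: E(K, 0xE8) = 0x3C.
C2: E(K, 0xB3) = 0xE1.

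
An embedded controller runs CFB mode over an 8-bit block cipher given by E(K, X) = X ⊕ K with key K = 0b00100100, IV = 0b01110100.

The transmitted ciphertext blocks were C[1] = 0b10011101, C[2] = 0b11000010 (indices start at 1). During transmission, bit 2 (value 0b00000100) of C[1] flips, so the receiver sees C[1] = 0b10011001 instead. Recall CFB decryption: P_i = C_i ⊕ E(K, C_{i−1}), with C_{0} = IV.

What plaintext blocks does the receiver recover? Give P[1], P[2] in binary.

P[1] = 0b11001001, P[2] = 0b01111111

Only C[1] changed, to 0b10011001. In CFB, a change in C_i flips the same bit in P_i and garbles P_{i+1}. Decrypting the received ciphertext:
P[1]: E(K, 0b01110100) = 0b01010000; 0b10011001 ⊕ 0b01010000 = 0b11001001.
P[2]: E(K, 0b10011001) = 0b10111101; 0b11000010 ⊕ 0b10111101 = 0b01111111.
Blocks that differ from the original plaintext: P[1], P[2].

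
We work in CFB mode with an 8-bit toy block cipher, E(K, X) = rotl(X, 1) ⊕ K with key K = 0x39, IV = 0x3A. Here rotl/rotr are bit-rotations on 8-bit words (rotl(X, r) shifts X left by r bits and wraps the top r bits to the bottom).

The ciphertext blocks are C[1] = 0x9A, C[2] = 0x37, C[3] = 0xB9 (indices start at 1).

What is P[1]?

P[1] = 0xD7

CFB decryption: P_i = C_i ⊕ E(K, C_{i−1}), with C_{0} = IV.
P[1]: E(K, 0x3A) = 0x4D; 0x9A ⊕ 0x4D = 0xD7.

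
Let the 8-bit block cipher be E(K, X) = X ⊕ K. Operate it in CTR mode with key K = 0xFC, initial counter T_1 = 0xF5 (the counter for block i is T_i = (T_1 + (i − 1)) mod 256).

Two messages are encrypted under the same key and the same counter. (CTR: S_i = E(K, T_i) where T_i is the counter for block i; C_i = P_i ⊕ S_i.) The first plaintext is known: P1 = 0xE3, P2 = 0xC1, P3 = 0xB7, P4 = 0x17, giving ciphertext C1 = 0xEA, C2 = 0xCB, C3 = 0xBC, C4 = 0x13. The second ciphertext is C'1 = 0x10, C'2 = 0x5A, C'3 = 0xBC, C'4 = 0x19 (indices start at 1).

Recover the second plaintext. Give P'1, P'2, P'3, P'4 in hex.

In CTR with a reused counter, both messages share the same keystream S_i, so C_i ⊕ C'_i = P_i ⊕ P'_i and thus P'_i = P_i ⊕ C_i ⊕ C'_i.
P'1: 0xE3 ⊕ 0xEA ⊕ 0x10 = 0x19.
P'2: 0xC1 ⊕ 0xCB ⊕ 0x5A = 0x50.
P'3: 0xB7 ⊕ 0xBC ⊕ 0xBC = 0xB7.
P'4: 0x17 ⊕ 0x13 ⊕ 0x19 = 0x1D.

P'1 = 0x19, P'2 = 0x50, P'3 = 0xB7, P'4 = 0x1D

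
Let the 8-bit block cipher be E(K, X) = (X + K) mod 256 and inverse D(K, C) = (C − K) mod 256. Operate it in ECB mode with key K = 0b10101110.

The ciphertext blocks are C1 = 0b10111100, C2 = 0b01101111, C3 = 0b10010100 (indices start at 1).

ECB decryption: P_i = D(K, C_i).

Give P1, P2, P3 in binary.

P1 = 0b00001110, P2 = 0b11000001, P3 = 0b11100110

P1: D(K, 0b10111100) = 0b00001110.
P2: D(K, 0b01101111) = 0b11000001.
P3: D(K, 0b10010100) = 0b11100110.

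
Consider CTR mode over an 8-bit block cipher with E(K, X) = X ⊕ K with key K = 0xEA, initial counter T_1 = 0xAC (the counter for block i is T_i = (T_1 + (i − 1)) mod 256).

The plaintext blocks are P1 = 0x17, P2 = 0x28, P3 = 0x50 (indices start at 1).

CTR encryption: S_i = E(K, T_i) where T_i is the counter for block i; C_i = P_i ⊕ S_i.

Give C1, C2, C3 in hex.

C1 = 0x51, C2 = 0x6F, C3 = 0x14

C1: T = 0xAC, S = E(K, T) = 0x46; 0x17 ⊕ 0x46 = 0x51.
C2: T = 0xAD, S = E(K, T) = 0x47; 0x28 ⊕ 0x47 = 0x6F.
C3: T = 0xAE, S = E(K, T) = 0x44; 0x50 ⊕ 0x44 = 0x14.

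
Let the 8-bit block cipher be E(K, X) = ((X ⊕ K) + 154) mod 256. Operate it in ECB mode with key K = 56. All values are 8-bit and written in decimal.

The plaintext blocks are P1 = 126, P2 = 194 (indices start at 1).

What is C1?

ECB encryption: C_i = E(K, P_i).
C1: E(K, 126) = 224.

C1 = 224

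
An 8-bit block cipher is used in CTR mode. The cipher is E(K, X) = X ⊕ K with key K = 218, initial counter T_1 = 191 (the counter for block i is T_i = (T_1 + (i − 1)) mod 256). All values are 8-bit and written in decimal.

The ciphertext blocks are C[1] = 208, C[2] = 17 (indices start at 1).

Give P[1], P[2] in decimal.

P[1] = 181, P[2] = 11

CTR decryption: S_i = E(K, T_i) where T_i is the counter for block i; P_i = C_i ⊕ S_i.
P[1]: T = 191, S = E(K, T) = 101; 208 ⊕ 101 = 181.
P[2]: T = 192, S = E(K, T) = 26; 17 ⊕ 26 = 11.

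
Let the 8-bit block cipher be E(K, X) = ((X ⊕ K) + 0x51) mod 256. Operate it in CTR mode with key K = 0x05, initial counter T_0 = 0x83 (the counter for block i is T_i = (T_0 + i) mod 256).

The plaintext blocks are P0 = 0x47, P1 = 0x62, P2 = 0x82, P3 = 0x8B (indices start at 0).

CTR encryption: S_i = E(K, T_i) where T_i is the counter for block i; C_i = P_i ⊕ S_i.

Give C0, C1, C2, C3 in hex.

C0 = 0x90, C1 = 0xB0, C2 = 0x53, C3 = 0x5F

C0: T = 0x83, S = E(K, T) = 0xD7; 0x47 ⊕ 0xD7 = 0x90.
C1: T = 0x84, S = E(K, T) = 0xD2; 0x62 ⊕ 0xD2 = 0xB0.
C2: T = 0x85, S = E(K, T) = 0xD1; 0x82 ⊕ 0xD1 = 0x53.
C3: T = 0x86, S = E(K, T) = 0xD4; 0x8B ⊕ 0xD4 = 0x5F.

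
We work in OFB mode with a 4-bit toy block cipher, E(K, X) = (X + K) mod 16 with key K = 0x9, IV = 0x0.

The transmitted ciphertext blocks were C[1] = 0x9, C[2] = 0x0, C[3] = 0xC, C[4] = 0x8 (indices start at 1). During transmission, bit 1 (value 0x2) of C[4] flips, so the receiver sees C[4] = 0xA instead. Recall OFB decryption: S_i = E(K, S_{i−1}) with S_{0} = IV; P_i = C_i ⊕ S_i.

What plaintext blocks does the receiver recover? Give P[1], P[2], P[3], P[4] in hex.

P[1] = 0x0, P[2] = 0x2, P[3] = 0x7, P[4] = 0xE

Only C[4] changed, to 0xA. In OFB, a change in C_i flips the same bit in P_i only; the keystream is unaffected. Decrypting the received ciphertext:
P[1]: S = E(K, 0x0) = 0x9; 0x9 ⊕ 0x9 = 0x0.
P[2]: S = E(K, 0x9) = 0x2; 0x0 ⊕ 0x2 = 0x2.
P[3]: S = E(K, 0x2) = 0xB; 0xC ⊕ 0xB = 0x7.
P[4]: S = E(K, 0xB) = 0x4; 0xA ⊕ 0x4 = 0xE.
Blocks that differ from the original plaintext: P[4].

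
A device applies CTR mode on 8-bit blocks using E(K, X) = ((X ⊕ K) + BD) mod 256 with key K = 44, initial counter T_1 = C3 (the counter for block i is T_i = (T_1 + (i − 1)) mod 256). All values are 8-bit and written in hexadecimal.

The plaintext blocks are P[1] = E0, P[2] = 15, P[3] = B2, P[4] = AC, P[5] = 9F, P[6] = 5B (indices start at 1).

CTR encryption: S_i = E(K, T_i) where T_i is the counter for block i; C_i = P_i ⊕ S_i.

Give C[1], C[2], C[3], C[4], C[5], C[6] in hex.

C[1]: T = C3, S = E(K, T) = 44; E0 ⊕ 44 = A4.
C[2]: T = C4, S = E(K, T) = 3D; 15 ⊕ 3D = 28.
C[3]: T = C5, S = E(K, T) = 3E; B2 ⊕ 3E = 8C.
C[4]: T = C6, S = E(K, T) = 3F; AC ⊕ 3F = 93.
C[5]: T = C7, S = E(K, T) = 40; 9F ⊕ 40 = DF.
C[6]: T = C8, S = E(K, T) = 49; 5B ⊕ 49 = 12.

C[1] = A4, C[2] = 28, C[3] = 8C, C[4] = 93, C[5] = DF, C[6] = 12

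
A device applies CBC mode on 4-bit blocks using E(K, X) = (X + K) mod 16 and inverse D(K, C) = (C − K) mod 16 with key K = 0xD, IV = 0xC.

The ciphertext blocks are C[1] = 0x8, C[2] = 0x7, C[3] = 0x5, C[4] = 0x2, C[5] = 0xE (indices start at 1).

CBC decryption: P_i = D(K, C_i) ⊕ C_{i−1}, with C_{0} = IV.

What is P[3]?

P[3] = 0xF

P[3]: D(K, 0x5) = 0x8; 0x8 ⊕ 0x7 = 0xF.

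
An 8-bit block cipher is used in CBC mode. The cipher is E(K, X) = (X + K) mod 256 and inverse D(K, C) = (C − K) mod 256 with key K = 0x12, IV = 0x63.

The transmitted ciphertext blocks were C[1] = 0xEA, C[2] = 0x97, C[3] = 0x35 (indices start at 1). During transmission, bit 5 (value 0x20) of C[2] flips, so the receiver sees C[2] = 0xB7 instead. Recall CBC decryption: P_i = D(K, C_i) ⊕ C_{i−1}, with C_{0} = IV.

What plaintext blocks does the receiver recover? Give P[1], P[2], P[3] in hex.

P[1] = 0xBB, P[2] = 0x4F, P[3] = 0x94

Only C[2] changed, to 0xB7. In CBC, a change in C_i garbles P_i and flips the same bit in P_{i+1}. Decrypting the received ciphertext:
P[1]: D(K, 0xEA) = 0xD8; 0xD8 ⊕ 0x63 = 0xBB.
P[2]: D(K, 0xB7) = 0xA5; 0xA5 ⊕ 0xEA = 0x4F.
P[3]: D(K, 0x35) = 0x23; 0x23 ⊕ 0xB7 = 0x94.
Blocks that differ from the original plaintext: P[2], P[3].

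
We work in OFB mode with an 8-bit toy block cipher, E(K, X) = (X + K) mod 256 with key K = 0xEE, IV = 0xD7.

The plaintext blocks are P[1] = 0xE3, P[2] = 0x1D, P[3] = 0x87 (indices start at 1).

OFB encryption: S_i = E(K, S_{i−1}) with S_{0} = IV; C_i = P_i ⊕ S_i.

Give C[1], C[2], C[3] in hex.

C[1]: S = E(K, 0xD7) = 0xC5; 0xE3 ⊕ 0xC5 = 0x26.
C[2]: S = E(K, 0xC5) = 0xB3; 0x1D ⊕ 0xB3 = 0xAE.
C[3]: S = E(K, 0xB3) = 0xA1; 0x87 ⊕ 0xA1 = 0x26.

C[1] = 0x26, C[2] = 0xAE, C[3] = 0x26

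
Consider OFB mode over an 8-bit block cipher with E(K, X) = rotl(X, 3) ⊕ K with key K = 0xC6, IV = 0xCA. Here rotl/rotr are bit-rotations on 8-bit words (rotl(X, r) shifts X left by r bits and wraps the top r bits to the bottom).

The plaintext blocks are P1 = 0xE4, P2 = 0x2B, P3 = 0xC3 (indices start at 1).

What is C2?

OFB encryption: S_i = E(K, S_{i−1}) with S_{0} = IV; C_i = P_i ⊕ S_i.
C1: S = E(K, 0xCA) = 0x90; 0xE4 ⊕ 0x90 = 0x74.
C2: S = E(K, 0x90) = 0x42; 0x2B ⊕ 0x42 = 0x69.

C2 = 0x69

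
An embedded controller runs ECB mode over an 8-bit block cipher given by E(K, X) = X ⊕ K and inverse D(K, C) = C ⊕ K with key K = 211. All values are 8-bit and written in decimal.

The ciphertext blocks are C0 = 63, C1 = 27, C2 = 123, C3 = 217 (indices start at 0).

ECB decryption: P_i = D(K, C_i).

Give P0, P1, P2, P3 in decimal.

P0: D(K, 63) = 236.
P1: D(K, 27) = 200.
P2: D(K, 123) = 168.
P3: D(K, 217) = 10.

P0 = 236, P1 = 200, P2 = 168, P3 = 10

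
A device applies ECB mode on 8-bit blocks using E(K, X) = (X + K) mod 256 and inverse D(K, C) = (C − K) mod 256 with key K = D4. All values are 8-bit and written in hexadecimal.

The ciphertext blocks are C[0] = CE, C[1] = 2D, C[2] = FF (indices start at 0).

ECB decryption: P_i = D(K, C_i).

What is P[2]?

P[2] = 2B

P[2]: D(K, FF) = 2B.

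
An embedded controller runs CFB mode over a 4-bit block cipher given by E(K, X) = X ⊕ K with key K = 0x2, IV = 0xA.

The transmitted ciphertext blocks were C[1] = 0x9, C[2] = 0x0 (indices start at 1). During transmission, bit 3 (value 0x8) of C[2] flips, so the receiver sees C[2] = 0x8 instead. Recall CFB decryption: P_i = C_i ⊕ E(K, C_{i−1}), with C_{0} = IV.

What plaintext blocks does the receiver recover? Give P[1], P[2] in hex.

P[1] = 0x1, P[2] = 0x3

Only C[2] changed, to 0x8. In CFB, a change in C_i flips the same bit in P_i and garbles P_{i+1}. Decrypting the received ciphertext:
P[1]: E(K, 0xA) = 0x8; 0x9 ⊕ 0x8 = 0x1.
P[2]: E(K, 0x9) = 0xB; 0x8 ⊕ 0xB = 0x3.
Blocks that differ from the original plaintext: P[2].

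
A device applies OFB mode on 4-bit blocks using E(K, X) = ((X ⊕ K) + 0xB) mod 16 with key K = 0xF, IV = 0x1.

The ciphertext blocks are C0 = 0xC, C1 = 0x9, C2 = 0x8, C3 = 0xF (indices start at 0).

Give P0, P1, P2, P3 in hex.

OFB decryption: S_i = E(K, S_{i−1}) with S_{−1} = IV; P_i = C_i ⊕ S_i.
P0: S = E(K, 0x1) = 0x9; 0xC ⊕ 0x9 = 0x5.
P1: S = E(K, 0x9) = 0x1; 0x9 ⊕ 0x1 = 0x8.
P2: S = E(K, 0x1) = 0x9; 0x8 ⊕ 0x9 = 0x1.
P3: S = E(K, 0x9) = 0x1; 0xF ⊕ 0x1 = 0xE.

P0 = 0x5, P1 = 0x8, P2 = 0x1, P3 = 0xE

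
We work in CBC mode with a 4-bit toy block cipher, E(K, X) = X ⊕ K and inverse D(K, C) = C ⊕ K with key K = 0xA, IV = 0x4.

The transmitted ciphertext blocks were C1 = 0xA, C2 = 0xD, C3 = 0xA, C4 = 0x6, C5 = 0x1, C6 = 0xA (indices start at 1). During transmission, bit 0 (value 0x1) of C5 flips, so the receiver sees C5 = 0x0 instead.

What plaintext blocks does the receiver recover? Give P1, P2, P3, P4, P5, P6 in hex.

CBC decryption: P_i = D(K, C_i) ⊕ C_{i−1}, with C_{0} = IV.
Only C5 changed, to 0x0. In CBC, a change in C_i garbles P_i and flips the same bit in P_{i+1}. Decrypting the received ciphertext:
P1: D(K, 0xA) = 0x0; 0x0 ⊕ 0x4 = 0x4.
P2: D(K, 0xD) = 0x7; 0x7 ⊕ 0xA = 0xD.
P3: D(K, 0xA) = 0x0; 0x0 ⊕ 0xD = 0xD.
P4: D(K, 0x6) = 0xC; 0xC ⊕ 0xA = 0x6.
P5: D(K, 0x0) = 0xA; 0xA ⊕ 0x6 = 0xC.
P6: D(K, 0xA) = 0x0; 0x0 ⊕ 0x0 = 0x0.
Blocks that differ from the original plaintext: P5, P6.

P1 = 0x4, P2 = 0xD, P3 = 0xD, P4 = 0x6, P5 = 0xC, P6 = 0x0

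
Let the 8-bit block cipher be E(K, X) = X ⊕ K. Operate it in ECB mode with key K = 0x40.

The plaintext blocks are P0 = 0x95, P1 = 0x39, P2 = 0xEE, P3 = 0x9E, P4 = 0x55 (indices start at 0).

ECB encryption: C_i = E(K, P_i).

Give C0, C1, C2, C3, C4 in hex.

C0 = 0xD5, C1 = 0x79, C2 = 0xAE, C3 = 0xDE, C4 = 0x15

C0: E(K, 0x95) = 0xD5.
C1: E(K, 0x39) = 0x79.
C2: E(K, 0xEE) = 0xAE.
C3: E(K, 0x9E) = 0xDE.
C4: E(K, 0x55) = 0x15.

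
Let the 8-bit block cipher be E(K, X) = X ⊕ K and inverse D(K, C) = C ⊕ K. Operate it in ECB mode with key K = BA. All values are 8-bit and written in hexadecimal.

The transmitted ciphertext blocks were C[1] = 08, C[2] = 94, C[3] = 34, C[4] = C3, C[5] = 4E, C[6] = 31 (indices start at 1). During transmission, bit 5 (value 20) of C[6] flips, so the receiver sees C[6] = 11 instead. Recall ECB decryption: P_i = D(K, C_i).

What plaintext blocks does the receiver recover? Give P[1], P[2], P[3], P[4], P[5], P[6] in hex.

Only C[6] changed, to 11. In ECB, a change in C_i affects only P_i. Decrypting the received ciphertext:
P[1]: D(K, 08) = B2.
P[2]: D(K, 94) = 2E.
P[3]: D(K, 34) = 8E.
P[4]: D(K, C3) = 79.
P[5]: D(K, 4E) = F4.
P[6]: D(K, 11) = AB.
Blocks that differ from the original plaintext: P[6].

P[1] = B2, P[2] = 2E, P[3] = 8E, P[4] = 79, P[5] = F4, P[6] = AB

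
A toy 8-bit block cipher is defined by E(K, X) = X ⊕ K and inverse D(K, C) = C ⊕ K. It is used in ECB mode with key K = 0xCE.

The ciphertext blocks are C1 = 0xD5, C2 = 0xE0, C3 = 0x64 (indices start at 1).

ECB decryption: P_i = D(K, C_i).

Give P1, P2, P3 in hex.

P1 = 0x1B, P2 = 0x2E, P3 = 0xAA

P1: D(K, 0xD5) = 0x1B.
P2: D(K, 0xE0) = 0x2E.
P3: D(K, 0x64) = 0xAA.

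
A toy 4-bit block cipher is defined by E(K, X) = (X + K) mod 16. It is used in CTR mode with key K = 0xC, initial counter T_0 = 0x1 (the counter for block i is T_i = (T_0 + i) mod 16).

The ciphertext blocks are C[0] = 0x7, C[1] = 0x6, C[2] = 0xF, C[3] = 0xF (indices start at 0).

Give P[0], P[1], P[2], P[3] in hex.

CTR decryption: S_i = E(K, T_i) where T_i is the counter for block i; P_i = C_i ⊕ S_i.
P[0]: T = 0x1, S = E(K, T) = 0xD; 0x7 ⊕ 0xD = 0xA.
P[1]: T = 0x2, S = E(K, T) = 0xE; 0x6 ⊕ 0xE = 0x8.
P[2]: T = 0x3, S = E(K, T) = 0xF; 0xF ⊕ 0xF = 0x0.
P[3]: T = 0x4, S = E(K, T) = 0x0; 0xF ⊕ 0x0 = 0xF.

P[0] = 0xA, P[1] = 0x8, P[2] = 0x0, P[3] = 0xF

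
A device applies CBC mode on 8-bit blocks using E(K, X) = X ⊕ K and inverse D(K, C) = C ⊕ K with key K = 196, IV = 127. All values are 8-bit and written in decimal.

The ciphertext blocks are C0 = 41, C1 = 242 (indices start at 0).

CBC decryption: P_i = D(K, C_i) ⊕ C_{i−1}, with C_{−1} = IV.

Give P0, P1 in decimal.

P0: D(K, 41) = 237; 237 ⊕ 127 = 146.
P1: D(K, 242) = 54; 54 ⊕ 41 = 31.

P0 = 146, P1 = 31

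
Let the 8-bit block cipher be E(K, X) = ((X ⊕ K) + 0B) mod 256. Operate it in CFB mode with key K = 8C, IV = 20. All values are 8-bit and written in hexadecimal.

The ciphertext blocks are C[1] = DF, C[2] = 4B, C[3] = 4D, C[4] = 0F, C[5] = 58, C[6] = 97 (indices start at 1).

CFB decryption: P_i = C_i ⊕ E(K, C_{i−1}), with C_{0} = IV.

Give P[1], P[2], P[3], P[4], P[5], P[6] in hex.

P[1]: E(K, 20) = B7; DF ⊕ B7 = 68.
P[2]: E(K, DF) = 5E; 4B ⊕ 5E = 15.
P[3]: E(K, 4B) = D2; 4D ⊕ D2 = 9F.
P[4]: E(K, 4D) = CC; 0F ⊕ CC = C3.
P[5]: E(K, 0F) = 8E; 58 ⊕ 8E = D6.
P[6]: E(K, 58) = DF; 97 ⊕ DF = 48.

P[1] = 68, P[2] = 15, P[3] = 9F, P[4] = C3, P[5] = D6, P[6] = 48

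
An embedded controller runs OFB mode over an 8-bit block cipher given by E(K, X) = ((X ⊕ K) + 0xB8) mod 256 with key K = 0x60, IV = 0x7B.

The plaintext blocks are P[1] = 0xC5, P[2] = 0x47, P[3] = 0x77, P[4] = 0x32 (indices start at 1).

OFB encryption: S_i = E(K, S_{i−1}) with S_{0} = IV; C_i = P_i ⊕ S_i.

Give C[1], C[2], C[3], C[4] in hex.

C[1] = 0x16, C[2] = 0x2C, C[3] = 0xB4, C[4] = 0x69

C[1]: S = E(K, 0x7B) = 0xD3; 0xC5 ⊕ 0xD3 = 0x16.
C[2]: S = E(K, 0xD3) = 0x6B; 0x47 ⊕ 0x6B = 0x2C.
C[3]: S = E(K, 0x6B) = 0xC3; 0x77 ⊕ 0xC3 = 0xB4.
C[4]: S = E(K, 0xC3) = 0x5B; 0x32 ⊕ 0x5B = 0x69.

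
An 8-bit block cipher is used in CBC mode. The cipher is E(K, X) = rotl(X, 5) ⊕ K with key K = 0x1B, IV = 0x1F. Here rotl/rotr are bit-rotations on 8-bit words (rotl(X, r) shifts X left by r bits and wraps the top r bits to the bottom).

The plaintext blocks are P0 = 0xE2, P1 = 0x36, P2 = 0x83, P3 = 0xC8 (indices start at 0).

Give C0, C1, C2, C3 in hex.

C0 = 0xA4, C1 = 0x49, C2 = 0x42, C3 = 0x4A

CBC encryption: C_i = E(K, P_i ⊕ C_{i−1}), with C_{−1} = IV.
C0: P0 ⊕ 0x1F = 0xFD; E(K, 0xFD) = 0xA4.
C1: P1 ⊕ 0xA4 = 0x92; E(K, 0x92) = 0x49.
C2: P2 ⊕ 0x49 = 0xCA; E(K, 0xCA) = 0x42.
C3: P3 ⊕ 0x42 = 0x8A; E(K, 0x8A) = 0x4A.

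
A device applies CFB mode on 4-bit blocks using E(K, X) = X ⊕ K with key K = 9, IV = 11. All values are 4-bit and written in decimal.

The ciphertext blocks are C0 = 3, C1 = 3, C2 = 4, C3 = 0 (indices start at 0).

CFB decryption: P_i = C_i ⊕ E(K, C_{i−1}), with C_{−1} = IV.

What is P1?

P1 = 9

P1: E(K, 3) = 10; 3 ⊕ 10 = 9.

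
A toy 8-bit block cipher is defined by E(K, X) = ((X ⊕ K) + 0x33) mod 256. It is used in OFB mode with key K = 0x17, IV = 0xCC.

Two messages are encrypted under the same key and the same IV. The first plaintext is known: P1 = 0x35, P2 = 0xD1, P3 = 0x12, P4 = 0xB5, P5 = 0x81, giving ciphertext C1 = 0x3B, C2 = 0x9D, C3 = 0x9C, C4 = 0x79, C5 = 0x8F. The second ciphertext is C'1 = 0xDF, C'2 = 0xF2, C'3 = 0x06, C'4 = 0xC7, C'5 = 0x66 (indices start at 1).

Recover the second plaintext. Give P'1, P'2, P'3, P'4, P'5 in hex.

P'1 = 0xD1, P'2 = 0xBE, P'3 = 0x88, P'4 = 0x0B, P'5 = 0x68

In OFB with a reused IV, both messages share the same keystream S_i, so C_i ⊕ C'_i = P_i ⊕ P'_i and thus P'_i = P_i ⊕ C_i ⊕ C'_i.
P'1: 0x35 ⊕ 0x3B ⊕ 0xDF = 0xD1.
P'2: 0xD1 ⊕ 0x9D ⊕ 0xF2 = 0xBE.
P'3: 0x12 ⊕ 0x9C ⊕ 0x06 = 0x88.
P'4: 0xB5 ⊕ 0x79 ⊕ 0xC7 = 0x0B.
P'5: 0x81 ⊕ 0x8F ⊕ 0x66 = 0x68.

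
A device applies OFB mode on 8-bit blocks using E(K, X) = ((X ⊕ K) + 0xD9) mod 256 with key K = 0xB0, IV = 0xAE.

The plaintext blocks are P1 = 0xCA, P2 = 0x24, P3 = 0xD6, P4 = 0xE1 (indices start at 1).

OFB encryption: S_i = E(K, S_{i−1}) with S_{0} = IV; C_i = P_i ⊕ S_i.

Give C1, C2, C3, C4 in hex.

C1: S = E(K, 0xAE) = 0xF7; 0xCA ⊕ 0xF7 = 0x3D.
C2: S = E(K, 0xF7) = 0x20; 0x24 ⊕ 0x20 = 0x04.
C3: S = E(K, 0x20) = 0x69; 0xD6 ⊕ 0x69 = 0xBF.
C4: S = E(K, 0x69) = 0xB2; 0xE1 ⊕ 0xB2 = 0x53.

C1 = 0x3D, C2 = 0x04, C3 = 0xBF, C4 = 0x53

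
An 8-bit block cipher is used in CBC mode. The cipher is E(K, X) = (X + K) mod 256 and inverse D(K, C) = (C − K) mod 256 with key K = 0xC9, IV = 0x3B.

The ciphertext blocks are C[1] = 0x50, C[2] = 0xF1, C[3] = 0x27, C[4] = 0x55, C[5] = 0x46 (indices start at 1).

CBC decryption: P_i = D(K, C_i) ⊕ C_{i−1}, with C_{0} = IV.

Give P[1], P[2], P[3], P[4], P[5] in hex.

P[1]: D(K, 0x50) = 0x87; 0x87 ⊕ 0x3B = 0xBC.
P[2]: D(K, 0xF1) = 0x28; 0x28 ⊕ 0x50 = 0x78.
P[3]: D(K, 0x27) = 0x5E; 0x5E ⊕ 0xF1 = 0xAF.
P[4]: D(K, 0x55) = 0x8C; 0x8C ⊕ 0x27 = 0xAB.
P[5]: D(K, 0x46) = 0x7D; 0x7D ⊕ 0x55 = 0x28.

P[1] = 0xBC, P[2] = 0x78, P[3] = 0xAF, P[4] = 0xAB, P[5] = 0x28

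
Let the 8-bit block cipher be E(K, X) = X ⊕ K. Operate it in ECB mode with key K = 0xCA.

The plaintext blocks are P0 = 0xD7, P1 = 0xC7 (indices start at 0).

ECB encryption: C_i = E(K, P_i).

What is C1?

C1 = 0x0D

C1: E(K, 0xC7) = 0x0D.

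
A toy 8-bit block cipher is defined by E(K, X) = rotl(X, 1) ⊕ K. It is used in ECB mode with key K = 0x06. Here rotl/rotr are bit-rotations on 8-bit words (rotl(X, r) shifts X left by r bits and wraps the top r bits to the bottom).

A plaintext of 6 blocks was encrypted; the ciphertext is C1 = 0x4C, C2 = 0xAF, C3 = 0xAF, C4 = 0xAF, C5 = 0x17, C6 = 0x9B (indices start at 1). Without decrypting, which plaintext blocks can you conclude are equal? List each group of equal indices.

ECB encrypts each block independently with the same key, so equal ciphertext blocks imply equal plaintext blocks.
C2 = C3 = C4 = 0xAF, so P2 = P3 = P4.

P2 = P3 = P4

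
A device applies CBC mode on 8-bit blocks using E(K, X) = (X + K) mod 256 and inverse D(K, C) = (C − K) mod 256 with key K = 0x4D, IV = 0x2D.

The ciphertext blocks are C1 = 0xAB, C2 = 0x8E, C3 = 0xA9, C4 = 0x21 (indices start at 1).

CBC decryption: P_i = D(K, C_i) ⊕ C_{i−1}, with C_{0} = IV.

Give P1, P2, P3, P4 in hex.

P1 = 0x73, P2 = 0xEA, P3 = 0xD2, P4 = 0x7D

P1: D(K, 0xAB) = 0x5E; 0x5E ⊕ 0x2D = 0x73.
P2: D(K, 0x8E) = 0x41; 0x41 ⊕ 0xAB = 0xEA.
P3: D(K, 0xA9) = 0x5C; 0x5C ⊕ 0x8E = 0xD2.
P4: D(K, 0x21) = 0xD4; 0xD4 ⊕ 0xA9 = 0x7D.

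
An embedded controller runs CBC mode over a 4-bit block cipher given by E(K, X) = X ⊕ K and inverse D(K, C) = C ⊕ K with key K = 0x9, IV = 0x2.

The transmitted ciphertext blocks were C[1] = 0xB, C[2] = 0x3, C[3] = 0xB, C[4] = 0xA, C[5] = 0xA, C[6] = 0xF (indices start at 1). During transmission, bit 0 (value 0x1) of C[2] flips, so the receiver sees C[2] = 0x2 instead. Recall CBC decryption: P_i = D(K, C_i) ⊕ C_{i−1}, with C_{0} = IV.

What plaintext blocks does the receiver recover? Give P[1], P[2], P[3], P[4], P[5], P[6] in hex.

P[1] = 0x0, P[2] = 0x0, P[3] = 0x0, P[4] = 0x8, P[5] = 0x9, P[6] = 0xC

Only C[2] changed, to 0x2. In CBC, a change in C_i garbles P_i and flips the same bit in P_{i+1}. Decrypting the received ciphertext:
P[1]: D(K, 0xB) = 0x2; 0x2 ⊕ 0x2 = 0x0.
P[2]: D(K, 0x2) = 0xB; 0xB ⊕ 0xB = 0x0.
P[3]: D(K, 0xB) = 0x2; 0x2 ⊕ 0x2 = 0x0.
P[4]: D(K, 0xA) = 0x3; 0x3 ⊕ 0xB = 0x8.
P[5]: D(K, 0xA) = 0x3; 0x3 ⊕ 0xA = 0x9.
P[6]: D(K, 0xF) = 0x6; 0x6 ⊕ 0xA = 0xC.
Blocks that differ from the original plaintext: P[2], P[3].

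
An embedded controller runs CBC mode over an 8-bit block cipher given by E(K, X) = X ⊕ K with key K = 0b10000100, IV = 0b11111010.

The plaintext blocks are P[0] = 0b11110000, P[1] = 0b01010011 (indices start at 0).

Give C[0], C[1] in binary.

C[0] = 0b10001110, C[1] = 0b01011001

CBC encryption: C_i = E(K, P_i ⊕ C_{i−1}), with C_{−1} = IV.
C[0]: P[0] ⊕ 0b11111010 = 0b00001010; E(K, 0b00001010) = 0b10001110.
C[1]: P[1] ⊕ 0b10001110 = 0b11011101; E(K, 0b11011101) = 0b01011001.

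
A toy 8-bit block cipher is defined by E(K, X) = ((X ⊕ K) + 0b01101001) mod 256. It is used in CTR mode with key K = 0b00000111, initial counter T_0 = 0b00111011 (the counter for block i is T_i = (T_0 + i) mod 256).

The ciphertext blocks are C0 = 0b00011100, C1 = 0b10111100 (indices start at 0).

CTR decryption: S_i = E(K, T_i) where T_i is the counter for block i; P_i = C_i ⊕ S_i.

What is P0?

P0 = 0b10111001

P0: T = 0b00111011, S = E(K, T) = 0b10100101; 0b00011100 ⊕ 0b10100101 = 0b10111001.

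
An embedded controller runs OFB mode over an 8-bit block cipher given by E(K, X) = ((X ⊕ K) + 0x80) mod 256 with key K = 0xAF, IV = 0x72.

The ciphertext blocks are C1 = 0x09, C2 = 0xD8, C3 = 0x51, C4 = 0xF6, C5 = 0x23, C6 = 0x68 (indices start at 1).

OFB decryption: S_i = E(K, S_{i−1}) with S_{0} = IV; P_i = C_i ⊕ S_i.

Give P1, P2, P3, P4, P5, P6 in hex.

P1 = 0x54, P2 = 0xAA, P3 = 0x0C, P4 = 0x84, P5 = 0x7E, P6 = 0x1A

P1: S = E(K, 0x72) = 0x5D; 0x09 ⊕ 0x5D = 0x54.
P2: S = E(K, 0x5D) = 0x72; 0xD8 ⊕ 0x72 = 0xAA.
P3: S = E(K, 0x72) = 0x5D; 0x51 ⊕ 0x5D = 0x0C.
P4: S = E(K, 0x5D) = 0x72; 0xF6 ⊕ 0x72 = 0x84.
P5: S = E(K, 0x72) = 0x5D; 0x23 ⊕ 0x5D = 0x7E.
P6: S = E(K, 0x5D) = 0x72; 0x68 ⊕ 0x72 = 0x1A.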